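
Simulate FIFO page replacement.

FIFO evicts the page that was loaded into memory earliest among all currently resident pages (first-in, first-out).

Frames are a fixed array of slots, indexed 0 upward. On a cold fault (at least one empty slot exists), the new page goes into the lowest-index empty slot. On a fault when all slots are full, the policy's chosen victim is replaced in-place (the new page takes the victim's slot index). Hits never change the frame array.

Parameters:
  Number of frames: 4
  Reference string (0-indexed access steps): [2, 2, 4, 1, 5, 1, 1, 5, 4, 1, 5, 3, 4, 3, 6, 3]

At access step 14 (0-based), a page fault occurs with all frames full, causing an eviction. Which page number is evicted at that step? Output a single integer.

Step 0: ref 2 -> FAULT, frames=[2,-,-,-]
Step 1: ref 2 -> HIT, frames=[2,-,-,-]
Step 2: ref 4 -> FAULT, frames=[2,4,-,-]
Step 3: ref 1 -> FAULT, frames=[2,4,1,-]
Step 4: ref 5 -> FAULT, frames=[2,4,1,5]
Step 5: ref 1 -> HIT, frames=[2,4,1,5]
Step 6: ref 1 -> HIT, frames=[2,4,1,5]
Step 7: ref 5 -> HIT, frames=[2,4,1,5]
Step 8: ref 4 -> HIT, frames=[2,4,1,5]
Step 9: ref 1 -> HIT, frames=[2,4,1,5]
Step 10: ref 5 -> HIT, frames=[2,4,1,5]
Step 11: ref 3 -> FAULT, evict 2, frames=[3,4,1,5]
Step 12: ref 4 -> HIT, frames=[3,4,1,5]
Step 13: ref 3 -> HIT, frames=[3,4,1,5]
Step 14: ref 6 -> FAULT, evict 4, frames=[3,6,1,5]
At step 14: evicted page 4

Answer: 4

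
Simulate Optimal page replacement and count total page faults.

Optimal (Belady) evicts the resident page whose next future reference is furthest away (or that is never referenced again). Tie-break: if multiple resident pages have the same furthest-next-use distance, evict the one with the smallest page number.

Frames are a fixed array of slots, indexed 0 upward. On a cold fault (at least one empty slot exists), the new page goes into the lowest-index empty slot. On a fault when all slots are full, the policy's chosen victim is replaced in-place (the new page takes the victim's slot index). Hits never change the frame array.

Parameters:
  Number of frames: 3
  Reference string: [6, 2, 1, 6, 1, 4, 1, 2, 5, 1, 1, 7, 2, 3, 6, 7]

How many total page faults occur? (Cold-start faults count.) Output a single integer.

Step 0: ref 6 → FAULT, frames=[6,-,-]
Step 1: ref 2 → FAULT, frames=[6,2,-]
Step 2: ref 1 → FAULT, frames=[6,2,1]
Step 3: ref 6 → HIT, frames=[6,2,1]
Step 4: ref 1 → HIT, frames=[6,2,1]
Step 5: ref 4 → FAULT (evict 6), frames=[4,2,1]
Step 6: ref 1 → HIT, frames=[4,2,1]
Step 7: ref 2 → HIT, frames=[4,2,1]
Step 8: ref 5 → FAULT (evict 4), frames=[5,2,1]
Step 9: ref 1 → HIT, frames=[5,2,1]
Step 10: ref 1 → HIT, frames=[5,2,1]
Step 11: ref 7 → FAULT (evict 1), frames=[5,2,7]
Step 12: ref 2 → HIT, frames=[5,2,7]
Step 13: ref 3 → FAULT (evict 2), frames=[5,3,7]
Step 14: ref 6 → FAULT (evict 3), frames=[5,6,7]
Step 15: ref 7 → HIT, frames=[5,6,7]
Total faults: 8

Answer: 8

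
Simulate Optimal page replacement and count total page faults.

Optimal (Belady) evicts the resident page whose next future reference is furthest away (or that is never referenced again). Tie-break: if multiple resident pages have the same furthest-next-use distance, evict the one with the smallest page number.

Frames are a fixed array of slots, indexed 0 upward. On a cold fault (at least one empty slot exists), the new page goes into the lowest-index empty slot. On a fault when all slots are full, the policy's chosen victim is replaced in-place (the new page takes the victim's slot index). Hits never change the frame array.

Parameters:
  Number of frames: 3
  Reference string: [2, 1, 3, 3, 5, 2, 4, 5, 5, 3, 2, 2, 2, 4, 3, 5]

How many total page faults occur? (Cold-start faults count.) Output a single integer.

Step 0: ref 2 → FAULT, frames=[2,-,-]
Step 1: ref 1 → FAULT, frames=[2,1,-]
Step 2: ref 3 → FAULT, frames=[2,1,3]
Step 3: ref 3 → HIT, frames=[2,1,3]
Step 4: ref 5 → FAULT (evict 1), frames=[2,5,3]
Step 5: ref 2 → HIT, frames=[2,5,3]
Step 6: ref 4 → FAULT (evict 2), frames=[4,5,3]
Step 7: ref 5 → HIT, frames=[4,5,3]
Step 8: ref 5 → HIT, frames=[4,5,3]
Step 9: ref 3 → HIT, frames=[4,5,3]
Step 10: ref 2 → FAULT (evict 5), frames=[4,2,3]
Step 11: ref 2 → HIT, frames=[4,2,3]
Step 12: ref 2 → HIT, frames=[4,2,3]
Step 13: ref 4 → HIT, frames=[4,2,3]
Step 14: ref 3 → HIT, frames=[4,2,3]
Step 15: ref 5 → FAULT (evict 2), frames=[4,5,3]
Total faults: 7

Answer: 7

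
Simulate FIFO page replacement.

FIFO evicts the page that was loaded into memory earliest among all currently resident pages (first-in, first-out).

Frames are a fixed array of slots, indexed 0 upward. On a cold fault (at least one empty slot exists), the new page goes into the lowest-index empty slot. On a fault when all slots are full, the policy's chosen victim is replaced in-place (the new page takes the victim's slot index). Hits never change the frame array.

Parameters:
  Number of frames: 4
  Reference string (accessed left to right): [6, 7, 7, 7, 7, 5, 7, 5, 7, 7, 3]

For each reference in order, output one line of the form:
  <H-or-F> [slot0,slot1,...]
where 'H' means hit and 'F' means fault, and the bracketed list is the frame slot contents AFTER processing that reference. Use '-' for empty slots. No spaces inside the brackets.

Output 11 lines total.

F [6,-,-,-]
F [6,7,-,-]
H [6,7,-,-]
H [6,7,-,-]
H [6,7,-,-]
F [6,7,5,-]
H [6,7,5,-]
H [6,7,5,-]
H [6,7,5,-]
H [6,7,5,-]
F [6,7,5,3]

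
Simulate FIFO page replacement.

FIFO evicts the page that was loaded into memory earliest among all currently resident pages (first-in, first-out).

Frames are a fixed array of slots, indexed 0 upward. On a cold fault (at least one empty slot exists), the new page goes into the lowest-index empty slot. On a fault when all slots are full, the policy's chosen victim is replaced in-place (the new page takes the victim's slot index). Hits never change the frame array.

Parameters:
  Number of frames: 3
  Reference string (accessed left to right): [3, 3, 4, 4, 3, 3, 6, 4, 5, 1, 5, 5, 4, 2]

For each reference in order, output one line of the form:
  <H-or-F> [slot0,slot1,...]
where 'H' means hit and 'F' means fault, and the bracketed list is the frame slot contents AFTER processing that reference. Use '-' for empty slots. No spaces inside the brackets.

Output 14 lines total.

F [3,-,-]
H [3,-,-]
F [3,4,-]
H [3,4,-]
H [3,4,-]
H [3,4,-]
F [3,4,6]
H [3,4,6]
F [5,4,6]
F [5,1,6]
H [5,1,6]
H [5,1,6]
F [5,1,4]
F [2,1,4]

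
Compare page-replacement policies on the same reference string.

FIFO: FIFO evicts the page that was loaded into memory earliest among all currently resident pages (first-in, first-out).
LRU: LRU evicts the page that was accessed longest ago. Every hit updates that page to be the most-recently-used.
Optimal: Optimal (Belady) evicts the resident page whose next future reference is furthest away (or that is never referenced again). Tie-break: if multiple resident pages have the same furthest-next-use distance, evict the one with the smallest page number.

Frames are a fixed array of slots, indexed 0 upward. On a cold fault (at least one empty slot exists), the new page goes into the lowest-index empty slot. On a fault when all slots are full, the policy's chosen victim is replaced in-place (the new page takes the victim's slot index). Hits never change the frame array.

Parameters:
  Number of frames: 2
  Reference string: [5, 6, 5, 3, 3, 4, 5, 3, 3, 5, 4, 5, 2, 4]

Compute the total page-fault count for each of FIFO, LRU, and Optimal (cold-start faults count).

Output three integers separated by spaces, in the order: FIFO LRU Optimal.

--- FIFO ---
  step 0: ref 5 -> FAULT, frames=[5,-] (faults so far: 1)
  step 1: ref 6 -> FAULT, frames=[5,6] (faults so far: 2)
  step 2: ref 5 -> HIT, frames=[5,6] (faults so far: 2)
  step 3: ref 3 -> FAULT, evict 5, frames=[3,6] (faults so far: 3)
  step 4: ref 3 -> HIT, frames=[3,6] (faults so far: 3)
  step 5: ref 4 -> FAULT, evict 6, frames=[3,4] (faults so far: 4)
  step 6: ref 5 -> FAULT, evict 3, frames=[5,4] (faults so far: 5)
  step 7: ref 3 -> FAULT, evict 4, frames=[5,3] (faults so far: 6)
  step 8: ref 3 -> HIT, frames=[5,3] (faults so far: 6)
  step 9: ref 5 -> HIT, frames=[5,3] (faults so far: 6)
  step 10: ref 4 -> FAULT, evict 5, frames=[4,3] (faults so far: 7)
  step 11: ref 5 -> FAULT, evict 3, frames=[4,5] (faults so far: 8)
  step 12: ref 2 -> FAULT, evict 4, frames=[2,5] (faults so far: 9)
  step 13: ref 4 -> FAULT, evict 5, frames=[2,4] (faults so far: 10)
  FIFO total faults: 10
--- LRU ---
  step 0: ref 5 -> FAULT, frames=[5,-] (faults so far: 1)
  step 1: ref 6 -> FAULT, frames=[5,6] (faults so far: 2)
  step 2: ref 5 -> HIT, frames=[5,6] (faults so far: 2)
  step 3: ref 3 -> FAULT, evict 6, frames=[5,3] (faults so far: 3)
  step 4: ref 3 -> HIT, frames=[5,3] (faults so far: 3)
  step 5: ref 4 -> FAULT, evict 5, frames=[4,3] (faults so far: 4)
  step 6: ref 5 -> FAULT, evict 3, frames=[4,5] (faults so far: 5)
  step 7: ref 3 -> FAULT, evict 4, frames=[3,5] (faults so far: 6)
  step 8: ref 3 -> HIT, frames=[3,5] (faults so far: 6)
  step 9: ref 5 -> HIT, frames=[3,5] (faults so far: 6)
  step 10: ref 4 -> FAULT, evict 3, frames=[4,5] (faults so far: 7)
  step 11: ref 5 -> HIT, frames=[4,5] (faults so far: 7)
  step 12: ref 2 -> FAULT, evict 4, frames=[2,5] (faults so far: 8)
  step 13: ref 4 -> FAULT, evict 5, frames=[2,4] (faults so far: 9)
  LRU total faults: 9
--- Optimal ---
  step 0: ref 5 -> FAULT, frames=[5,-] (faults so far: 1)
  step 1: ref 6 -> FAULT, frames=[5,6] (faults so far: 2)
  step 2: ref 5 -> HIT, frames=[5,6] (faults so far: 2)
  step 3: ref 3 -> FAULT, evict 6, frames=[5,3] (faults so far: 3)
  step 4: ref 3 -> HIT, frames=[5,3] (faults so far: 3)
  step 5: ref 4 -> FAULT, evict 3, frames=[5,4] (faults so far: 4)
  step 6: ref 5 -> HIT, frames=[5,4] (faults so far: 4)
  step 7: ref 3 -> FAULT, evict 4, frames=[5,3] (faults so far: 5)
  step 8: ref 3 -> HIT, frames=[5,3] (faults so far: 5)
  step 9: ref 5 -> HIT, frames=[5,3] (faults so far: 5)
  step 10: ref 4 -> FAULT, evict 3, frames=[5,4] (faults so far: 6)
  step 11: ref 5 -> HIT, frames=[5,4] (faults so far: 6)
  step 12: ref 2 -> FAULT, evict 5, frames=[2,4] (faults so far: 7)
  step 13: ref 4 -> HIT, frames=[2,4] (faults so far: 7)
  Optimal total faults: 7

Answer: 10 9 7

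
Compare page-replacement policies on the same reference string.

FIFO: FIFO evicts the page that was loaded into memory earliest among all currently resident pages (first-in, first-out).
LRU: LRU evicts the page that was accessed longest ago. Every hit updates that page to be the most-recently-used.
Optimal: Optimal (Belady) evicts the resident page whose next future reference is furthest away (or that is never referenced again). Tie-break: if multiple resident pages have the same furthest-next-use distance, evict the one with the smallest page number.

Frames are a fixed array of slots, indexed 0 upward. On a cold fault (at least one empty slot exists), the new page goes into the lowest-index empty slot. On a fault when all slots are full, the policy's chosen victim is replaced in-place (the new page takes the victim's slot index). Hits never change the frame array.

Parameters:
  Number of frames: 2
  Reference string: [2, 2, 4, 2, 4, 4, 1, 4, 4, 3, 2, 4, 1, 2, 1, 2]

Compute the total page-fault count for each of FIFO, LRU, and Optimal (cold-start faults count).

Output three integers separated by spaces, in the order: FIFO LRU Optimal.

--- FIFO ---
  step 0: ref 2 -> FAULT, frames=[2,-] (faults so far: 1)
  step 1: ref 2 -> HIT, frames=[2,-] (faults so far: 1)
  step 2: ref 4 -> FAULT, frames=[2,4] (faults so far: 2)
  step 3: ref 2 -> HIT, frames=[2,4] (faults so far: 2)
  step 4: ref 4 -> HIT, frames=[2,4] (faults so far: 2)
  step 5: ref 4 -> HIT, frames=[2,4] (faults so far: 2)
  step 6: ref 1 -> FAULT, evict 2, frames=[1,4] (faults so far: 3)
  step 7: ref 4 -> HIT, frames=[1,4] (faults so far: 3)
  step 8: ref 4 -> HIT, frames=[1,4] (faults so far: 3)
  step 9: ref 3 -> FAULT, evict 4, frames=[1,3] (faults so far: 4)
  step 10: ref 2 -> FAULT, evict 1, frames=[2,3] (faults so far: 5)
  step 11: ref 4 -> FAULT, evict 3, frames=[2,4] (faults so far: 6)
  step 12: ref 1 -> FAULT, evict 2, frames=[1,4] (faults so far: 7)
  step 13: ref 2 -> FAULT, evict 4, frames=[1,2] (faults so far: 8)
  step 14: ref 1 -> HIT, frames=[1,2] (faults so far: 8)
  step 15: ref 2 -> HIT, frames=[1,2] (faults so far: 8)
  FIFO total faults: 8
--- LRU ---
  step 0: ref 2 -> FAULT, frames=[2,-] (faults so far: 1)
  step 1: ref 2 -> HIT, frames=[2,-] (faults so far: 1)
  step 2: ref 4 -> FAULT, frames=[2,4] (faults so far: 2)
  step 3: ref 2 -> HIT, frames=[2,4] (faults so far: 2)
  step 4: ref 4 -> HIT, frames=[2,4] (faults so far: 2)
  step 5: ref 4 -> HIT, frames=[2,4] (faults so far: 2)
  step 6: ref 1 -> FAULT, evict 2, frames=[1,4] (faults so far: 3)
  step 7: ref 4 -> HIT, frames=[1,4] (faults so far: 3)
  step 8: ref 4 -> HIT, frames=[1,4] (faults so far: 3)
  step 9: ref 3 -> FAULT, evict 1, frames=[3,4] (faults so far: 4)
  step 10: ref 2 -> FAULT, evict 4, frames=[3,2] (faults so far: 5)
  step 11: ref 4 -> FAULT, evict 3, frames=[4,2] (faults so far: 6)
  step 12: ref 1 -> FAULT, evict 2, frames=[4,1] (faults so far: 7)
  step 13: ref 2 -> FAULT, evict 4, frames=[2,1] (faults so far: 8)
  step 14: ref 1 -> HIT, frames=[2,1] (faults so far: 8)
  step 15: ref 2 -> HIT, frames=[2,1] (faults so far: 8)
  LRU total faults: 8
--- Optimal ---
  step 0: ref 2 -> FAULT, frames=[2,-] (faults so far: 1)
  step 1: ref 2 -> HIT, frames=[2,-] (faults so far: 1)
  step 2: ref 4 -> FAULT, frames=[2,4] (faults so far: 2)
  step 3: ref 2 -> HIT, frames=[2,4] (faults so far: 2)
  step 4: ref 4 -> HIT, frames=[2,4] (faults so far: 2)
  step 5: ref 4 -> HIT, frames=[2,4] (faults so far: 2)
  step 6: ref 1 -> FAULT, evict 2, frames=[1,4] (faults so far: 3)
  step 7: ref 4 -> HIT, frames=[1,4] (faults so far: 3)
  step 8: ref 4 -> HIT, frames=[1,4] (faults so far: 3)
  step 9: ref 3 -> FAULT, evict 1, frames=[3,4] (faults so far: 4)
  step 10: ref 2 -> FAULT, evict 3, frames=[2,4] (faults so far: 5)
  step 11: ref 4 -> HIT, frames=[2,4] (faults so far: 5)
  step 12: ref 1 -> FAULT, evict 4, frames=[2,1] (faults so far: 6)
  step 13: ref 2 -> HIT, frames=[2,1] (faults so far: 6)
  step 14: ref 1 -> HIT, frames=[2,1] (faults so far: 6)
  step 15: ref 2 -> HIT, frames=[2,1] (faults so far: 6)
  Optimal total faults: 6

Answer: 8 8 6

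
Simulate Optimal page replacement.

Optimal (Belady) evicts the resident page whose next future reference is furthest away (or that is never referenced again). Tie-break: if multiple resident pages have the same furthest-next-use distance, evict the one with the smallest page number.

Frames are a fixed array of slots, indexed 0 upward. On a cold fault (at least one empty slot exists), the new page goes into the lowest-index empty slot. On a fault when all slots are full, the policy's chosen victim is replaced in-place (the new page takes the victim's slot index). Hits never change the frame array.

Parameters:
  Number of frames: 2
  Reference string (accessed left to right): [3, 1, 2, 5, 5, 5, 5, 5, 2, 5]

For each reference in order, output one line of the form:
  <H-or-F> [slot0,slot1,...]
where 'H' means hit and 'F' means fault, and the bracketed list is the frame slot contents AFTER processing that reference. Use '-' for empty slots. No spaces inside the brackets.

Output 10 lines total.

F [3,-]
F [3,1]
F [3,2]
F [5,2]
H [5,2]
H [5,2]
H [5,2]
H [5,2]
H [5,2]
H [5,2]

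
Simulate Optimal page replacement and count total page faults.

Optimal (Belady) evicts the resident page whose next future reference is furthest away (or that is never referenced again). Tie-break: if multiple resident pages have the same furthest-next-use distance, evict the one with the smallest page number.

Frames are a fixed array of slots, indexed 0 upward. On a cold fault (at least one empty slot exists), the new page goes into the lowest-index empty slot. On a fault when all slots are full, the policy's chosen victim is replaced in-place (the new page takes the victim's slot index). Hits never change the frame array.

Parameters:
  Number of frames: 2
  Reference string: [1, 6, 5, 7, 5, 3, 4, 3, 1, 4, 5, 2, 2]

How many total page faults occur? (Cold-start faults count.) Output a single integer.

Step 0: ref 1 → FAULT, frames=[1,-]
Step 1: ref 6 → FAULT, frames=[1,6]
Step 2: ref 5 → FAULT (evict 6), frames=[1,5]
Step 3: ref 7 → FAULT (evict 1), frames=[7,5]
Step 4: ref 5 → HIT, frames=[7,5]
Step 5: ref 3 → FAULT (evict 7), frames=[3,5]
Step 6: ref 4 → FAULT (evict 5), frames=[3,4]
Step 7: ref 3 → HIT, frames=[3,4]
Step 8: ref 1 → FAULT (evict 3), frames=[1,4]
Step 9: ref 4 → HIT, frames=[1,4]
Step 10: ref 5 → FAULT (evict 1), frames=[5,4]
Step 11: ref 2 → FAULT (evict 4), frames=[5,2]
Step 12: ref 2 → HIT, frames=[5,2]
Total faults: 9

Answer: 9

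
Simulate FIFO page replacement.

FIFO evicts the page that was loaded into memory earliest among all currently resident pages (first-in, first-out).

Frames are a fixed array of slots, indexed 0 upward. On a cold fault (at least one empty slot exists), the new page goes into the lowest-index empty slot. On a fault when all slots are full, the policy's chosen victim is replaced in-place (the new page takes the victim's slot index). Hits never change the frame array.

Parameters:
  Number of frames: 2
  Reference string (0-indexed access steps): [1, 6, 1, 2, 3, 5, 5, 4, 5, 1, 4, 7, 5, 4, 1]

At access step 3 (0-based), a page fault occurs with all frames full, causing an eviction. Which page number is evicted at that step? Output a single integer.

Step 0: ref 1 -> FAULT, frames=[1,-]
Step 1: ref 6 -> FAULT, frames=[1,6]
Step 2: ref 1 -> HIT, frames=[1,6]
Step 3: ref 2 -> FAULT, evict 1, frames=[2,6]
At step 3: evicted page 1

Answer: 1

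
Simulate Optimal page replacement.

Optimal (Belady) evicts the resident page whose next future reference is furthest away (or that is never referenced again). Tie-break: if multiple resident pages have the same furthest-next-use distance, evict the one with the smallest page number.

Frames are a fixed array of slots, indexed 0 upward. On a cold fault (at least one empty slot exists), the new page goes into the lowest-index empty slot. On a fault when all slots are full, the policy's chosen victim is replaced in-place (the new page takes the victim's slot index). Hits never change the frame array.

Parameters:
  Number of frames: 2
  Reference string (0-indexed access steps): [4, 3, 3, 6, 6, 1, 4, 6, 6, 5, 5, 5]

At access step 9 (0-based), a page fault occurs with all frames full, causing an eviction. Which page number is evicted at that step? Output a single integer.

Step 0: ref 4 -> FAULT, frames=[4,-]
Step 1: ref 3 -> FAULT, frames=[4,3]
Step 2: ref 3 -> HIT, frames=[4,3]
Step 3: ref 6 -> FAULT, evict 3, frames=[4,6]
Step 4: ref 6 -> HIT, frames=[4,6]
Step 5: ref 1 -> FAULT, evict 6, frames=[4,1]
Step 6: ref 4 -> HIT, frames=[4,1]
Step 7: ref 6 -> FAULT, evict 1, frames=[4,6]
Step 8: ref 6 -> HIT, frames=[4,6]
Step 9: ref 5 -> FAULT, evict 4, frames=[5,6]
At step 9: evicted page 4

Answer: 4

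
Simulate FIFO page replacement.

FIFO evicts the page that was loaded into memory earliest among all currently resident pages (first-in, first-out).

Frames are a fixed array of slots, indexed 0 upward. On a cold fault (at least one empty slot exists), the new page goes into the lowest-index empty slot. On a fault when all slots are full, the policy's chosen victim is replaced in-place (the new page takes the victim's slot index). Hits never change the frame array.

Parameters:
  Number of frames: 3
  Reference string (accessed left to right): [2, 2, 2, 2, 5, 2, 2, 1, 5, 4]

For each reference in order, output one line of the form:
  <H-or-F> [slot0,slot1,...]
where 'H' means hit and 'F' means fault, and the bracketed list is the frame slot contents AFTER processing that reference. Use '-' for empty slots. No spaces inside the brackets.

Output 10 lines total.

F [2,-,-]
H [2,-,-]
H [2,-,-]
H [2,-,-]
F [2,5,-]
H [2,5,-]
H [2,5,-]
F [2,5,1]
H [2,5,1]
F [4,5,1]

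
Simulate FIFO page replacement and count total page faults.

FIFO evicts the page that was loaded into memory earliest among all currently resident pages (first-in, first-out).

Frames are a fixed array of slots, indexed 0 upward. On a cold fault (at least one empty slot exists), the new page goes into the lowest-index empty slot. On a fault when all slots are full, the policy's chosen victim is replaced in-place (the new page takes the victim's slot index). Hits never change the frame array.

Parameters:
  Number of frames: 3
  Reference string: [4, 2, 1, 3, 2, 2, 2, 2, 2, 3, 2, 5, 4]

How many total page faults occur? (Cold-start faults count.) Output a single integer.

Answer: 6

Derivation:
Step 0: ref 4 → FAULT, frames=[4,-,-]
Step 1: ref 2 → FAULT, frames=[4,2,-]
Step 2: ref 1 → FAULT, frames=[4,2,1]
Step 3: ref 3 → FAULT (evict 4), frames=[3,2,1]
Step 4: ref 2 → HIT, frames=[3,2,1]
Step 5: ref 2 → HIT, frames=[3,2,1]
Step 6: ref 2 → HIT, frames=[3,2,1]
Step 7: ref 2 → HIT, frames=[3,2,1]
Step 8: ref 2 → HIT, frames=[3,2,1]
Step 9: ref 3 → HIT, frames=[3,2,1]
Step 10: ref 2 → HIT, frames=[3,2,1]
Step 11: ref 5 → FAULT (evict 2), frames=[3,5,1]
Step 12: ref 4 → FAULT (evict 1), frames=[3,5,4]
Total faults: 6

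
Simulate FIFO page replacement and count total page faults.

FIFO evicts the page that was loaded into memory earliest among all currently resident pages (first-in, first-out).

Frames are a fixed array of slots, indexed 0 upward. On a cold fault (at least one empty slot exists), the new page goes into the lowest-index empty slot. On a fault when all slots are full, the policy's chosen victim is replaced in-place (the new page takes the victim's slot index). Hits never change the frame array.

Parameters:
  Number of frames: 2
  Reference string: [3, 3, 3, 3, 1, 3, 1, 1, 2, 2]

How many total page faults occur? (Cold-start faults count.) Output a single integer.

Step 0: ref 3 → FAULT, frames=[3,-]
Step 1: ref 3 → HIT, frames=[3,-]
Step 2: ref 3 → HIT, frames=[3,-]
Step 3: ref 3 → HIT, frames=[3,-]
Step 4: ref 1 → FAULT, frames=[3,1]
Step 5: ref 3 → HIT, frames=[3,1]
Step 6: ref 1 → HIT, frames=[3,1]
Step 7: ref 1 → HIT, frames=[3,1]
Step 8: ref 2 → FAULT (evict 3), frames=[2,1]
Step 9: ref 2 → HIT, frames=[2,1]
Total faults: 3

Answer: 3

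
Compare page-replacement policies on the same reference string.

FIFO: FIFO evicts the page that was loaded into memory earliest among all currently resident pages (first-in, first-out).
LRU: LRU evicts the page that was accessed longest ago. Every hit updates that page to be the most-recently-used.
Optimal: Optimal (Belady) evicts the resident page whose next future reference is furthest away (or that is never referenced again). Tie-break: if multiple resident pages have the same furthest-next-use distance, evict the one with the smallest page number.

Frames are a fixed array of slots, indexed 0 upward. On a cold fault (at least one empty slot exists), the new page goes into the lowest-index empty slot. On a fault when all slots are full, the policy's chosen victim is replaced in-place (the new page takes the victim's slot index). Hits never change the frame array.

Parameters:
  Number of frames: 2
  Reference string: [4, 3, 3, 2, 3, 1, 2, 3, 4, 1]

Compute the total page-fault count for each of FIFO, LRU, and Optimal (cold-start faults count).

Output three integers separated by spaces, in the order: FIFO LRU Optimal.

--- FIFO ---
  step 0: ref 4 -> FAULT, frames=[4,-] (faults so far: 1)
  step 1: ref 3 -> FAULT, frames=[4,3] (faults so far: 2)
  step 2: ref 3 -> HIT, frames=[4,3] (faults so far: 2)
  step 3: ref 2 -> FAULT, evict 4, frames=[2,3] (faults so far: 3)
  step 4: ref 3 -> HIT, frames=[2,3] (faults so far: 3)
  step 5: ref 1 -> FAULT, evict 3, frames=[2,1] (faults so far: 4)
  step 6: ref 2 -> HIT, frames=[2,1] (faults so far: 4)
  step 7: ref 3 -> FAULT, evict 2, frames=[3,1] (faults so far: 5)
  step 8: ref 4 -> FAULT, evict 1, frames=[3,4] (faults so far: 6)
  step 9: ref 1 -> FAULT, evict 3, frames=[1,4] (faults so far: 7)
  FIFO total faults: 7
--- LRU ---
  step 0: ref 4 -> FAULT, frames=[4,-] (faults so far: 1)
  step 1: ref 3 -> FAULT, frames=[4,3] (faults so far: 2)
  step 2: ref 3 -> HIT, frames=[4,3] (faults so far: 2)
  step 3: ref 2 -> FAULT, evict 4, frames=[2,3] (faults so far: 3)
  step 4: ref 3 -> HIT, frames=[2,3] (faults so far: 3)
  step 5: ref 1 -> FAULT, evict 2, frames=[1,3] (faults so far: 4)
  step 6: ref 2 -> FAULT, evict 3, frames=[1,2] (faults so far: 5)
  step 7: ref 3 -> FAULT, evict 1, frames=[3,2] (faults so far: 6)
  step 8: ref 4 -> FAULT, evict 2, frames=[3,4] (faults so far: 7)
  step 9: ref 1 -> FAULT, evict 3, frames=[1,4] (faults so far: 8)
  LRU total faults: 8
--- Optimal ---
  step 0: ref 4 -> FAULT, frames=[4,-] (faults so far: 1)
  step 1: ref 3 -> FAULT, frames=[4,3] (faults so far: 2)
  step 2: ref 3 -> HIT, frames=[4,3] (faults so far: 2)
  step 3: ref 2 -> FAULT, evict 4, frames=[2,3] (faults so far: 3)
  step 4: ref 3 -> HIT, frames=[2,3] (faults so far: 3)
  step 5: ref 1 -> FAULT, evict 3, frames=[2,1] (faults so far: 4)
  step 6: ref 2 -> HIT, frames=[2,1] (faults so far: 4)
  step 7: ref 3 -> FAULT, evict 2, frames=[3,1] (faults so far: 5)
  step 8: ref 4 -> FAULT, evict 3, frames=[4,1] (faults so far: 6)
  step 9: ref 1 -> HIT, frames=[4,1] (faults so far: 6)
  Optimal total faults: 6

Answer: 7 8 6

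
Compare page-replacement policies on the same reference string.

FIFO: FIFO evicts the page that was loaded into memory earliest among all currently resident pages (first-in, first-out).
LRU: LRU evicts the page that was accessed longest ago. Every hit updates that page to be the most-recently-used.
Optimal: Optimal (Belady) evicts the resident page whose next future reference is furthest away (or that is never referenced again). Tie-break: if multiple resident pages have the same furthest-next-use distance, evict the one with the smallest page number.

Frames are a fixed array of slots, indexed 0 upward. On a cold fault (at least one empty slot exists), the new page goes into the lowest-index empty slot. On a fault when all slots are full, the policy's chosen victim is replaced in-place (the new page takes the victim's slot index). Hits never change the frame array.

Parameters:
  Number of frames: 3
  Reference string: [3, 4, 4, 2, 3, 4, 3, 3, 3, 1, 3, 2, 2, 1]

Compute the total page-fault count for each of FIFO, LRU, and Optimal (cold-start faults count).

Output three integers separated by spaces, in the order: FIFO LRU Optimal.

Answer: 5 5 4

Derivation:
--- FIFO ---
  step 0: ref 3 -> FAULT, frames=[3,-,-] (faults so far: 1)
  step 1: ref 4 -> FAULT, frames=[3,4,-] (faults so far: 2)
  step 2: ref 4 -> HIT, frames=[3,4,-] (faults so far: 2)
  step 3: ref 2 -> FAULT, frames=[3,4,2] (faults so far: 3)
  step 4: ref 3 -> HIT, frames=[3,4,2] (faults so far: 3)
  step 5: ref 4 -> HIT, frames=[3,4,2] (faults so far: 3)
  step 6: ref 3 -> HIT, frames=[3,4,2] (faults so far: 3)
  step 7: ref 3 -> HIT, frames=[3,4,2] (faults so far: 3)
  step 8: ref 3 -> HIT, frames=[3,4,2] (faults so far: 3)
  step 9: ref 1 -> FAULT, evict 3, frames=[1,4,2] (faults so far: 4)
  step 10: ref 3 -> FAULT, evict 4, frames=[1,3,2] (faults so far: 5)
  step 11: ref 2 -> HIT, frames=[1,3,2] (faults so far: 5)
  step 12: ref 2 -> HIT, frames=[1,3,2] (faults so far: 5)
  step 13: ref 1 -> HIT, frames=[1,3,2] (faults so far: 5)
  FIFO total faults: 5
--- LRU ---
  step 0: ref 3 -> FAULT, frames=[3,-,-] (faults so far: 1)
  step 1: ref 4 -> FAULT, frames=[3,4,-] (faults so far: 2)
  step 2: ref 4 -> HIT, frames=[3,4,-] (faults so far: 2)
  step 3: ref 2 -> FAULT, frames=[3,4,2] (faults so far: 3)
  step 4: ref 3 -> HIT, frames=[3,4,2] (faults so far: 3)
  step 5: ref 4 -> HIT, frames=[3,4,2] (faults so far: 3)
  step 6: ref 3 -> HIT, frames=[3,4,2] (faults so far: 3)
  step 7: ref 3 -> HIT, frames=[3,4,2] (faults so far: 3)
  step 8: ref 3 -> HIT, frames=[3,4,2] (faults so far: 3)
  step 9: ref 1 -> FAULT, evict 2, frames=[3,4,1] (faults so far: 4)
  step 10: ref 3 -> HIT, frames=[3,4,1] (faults so far: 4)
  step 11: ref 2 -> FAULT, evict 4, frames=[3,2,1] (faults so far: 5)
  step 12: ref 2 -> HIT, frames=[3,2,1] (faults so far: 5)
  step 13: ref 1 -> HIT, frames=[3,2,1] (faults so far: 5)
  LRU total faults: 5
--- Optimal ---
  step 0: ref 3 -> FAULT, frames=[3,-,-] (faults so far: 1)
  step 1: ref 4 -> FAULT, frames=[3,4,-] (faults so far: 2)
  step 2: ref 4 -> HIT, frames=[3,4,-] (faults so far: 2)
  step 3: ref 2 -> FAULT, frames=[3,4,2] (faults so far: 3)
  step 4: ref 3 -> HIT, frames=[3,4,2] (faults so far: 3)
  step 5: ref 4 -> HIT, frames=[3,4,2] (faults so far: 3)
  step 6: ref 3 -> HIT, frames=[3,4,2] (faults so far: 3)
  step 7: ref 3 -> HIT, frames=[3,4,2] (faults so far: 3)
  step 8: ref 3 -> HIT, frames=[3,4,2] (faults so far: 3)
  step 9: ref 1 -> FAULT, evict 4, frames=[3,1,2] (faults so far: 4)
  step 10: ref 3 -> HIT, frames=[3,1,2] (faults so far: 4)
  step 11: ref 2 -> HIT, frames=[3,1,2] (faults so far: 4)
  step 12: ref 2 -> HIT, frames=[3,1,2] (faults so far: 4)
  step 13: ref 1 -> HIT, frames=[3,1,2] (faults so far: 4)
  Optimal total faults: 4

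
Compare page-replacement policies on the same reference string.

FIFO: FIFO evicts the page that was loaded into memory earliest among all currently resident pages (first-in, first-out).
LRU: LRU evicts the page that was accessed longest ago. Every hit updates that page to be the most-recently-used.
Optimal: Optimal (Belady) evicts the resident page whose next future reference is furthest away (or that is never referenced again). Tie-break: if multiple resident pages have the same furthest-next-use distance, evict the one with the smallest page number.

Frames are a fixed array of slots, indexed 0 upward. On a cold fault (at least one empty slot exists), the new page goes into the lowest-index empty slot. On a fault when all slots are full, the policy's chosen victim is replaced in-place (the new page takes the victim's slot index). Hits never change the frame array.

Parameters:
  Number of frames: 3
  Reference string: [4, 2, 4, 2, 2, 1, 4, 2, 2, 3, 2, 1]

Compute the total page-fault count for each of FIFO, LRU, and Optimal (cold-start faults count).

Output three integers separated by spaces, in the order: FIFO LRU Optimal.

Answer: 4 5 4

Derivation:
--- FIFO ---
  step 0: ref 4 -> FAULT, frames=[4,-,-] (faults so far: 1)
  step 1: ref 2 -> FAULT, frames=[4,2,-] (faults so far: 2)
  step 2: ref 4 -> HIT, frames=[4,2,-] (faults so far: 2)
  step 3: ref 2 -> HIT, frames=[4,2,-] (faults so far: 2)
  step 4: ref 2 -> HIT, frames=[4,2,-] (faults so far: 2)
  step 5: ref 1 -> FAULT, frames=[4,2,1] (faults so far: 3)
  step 6: ref 4 -> HIT, frames=[4,2,1] (faults so far: 3)
  step 7: ref 2 -> HIT, frames=[4,2,1] (faults so far: 3)
  step 8: ref 2 -> HIT, frames=[4,2,1] (faults so far: 3)
  step 9: ref 3 -> FAULT, evict 4, frames=[3,2,1] (faults so far: 4)
  step 10: ref 2 -> HIT, frames=[3,2,1] (faults so far: 4)
  step 11: ref 1 -> HIT, frames=[3,2,1] (faults so far: 4)
  FIFO total faults: 4
--- LRU ---
  step 0: ref 4 -> FAULT, frames=[4,-,-] (faults so far: 1)
  step 1: ref 2 -> FAULT, frames=[4,2,-] (faults so far: 2)
  step 2: ref 4 -> HIT, frames=[4,2,-] (faults so far: 2)
  step 3: ref 2 -> HIT, frames=[4,2,-] (faults so far: 2)
  step 4: ref 2 -> HIT, frames=[4,2,-] (faults so far: 2)
  step 5: ref 1 -> FAULT, frames=[4,2,1] (faults so far: 3)
  step 6: ref 4 -> HIT, frames=[4,2,1] (faults so far: 3)
  step 7: ref 2 -> HIT, frames=[4,2,1] (faults so far: 3)
  step 8: ref 2 -> HIT, frames=[4,2,1] (faults so far: 3)
  step 9: ref 3 -> FAULT, evict 1, frames=[4,2,3] (faults so far: 4)
  step 10: ref 2 -> HIT, frames=[4,2,3] (faults so far: 4)
  step 11: ref 1 -> FAULT, evict 4, frames=[1,2,3] (faults so far: 5)
  LRU total faults: 5
--- Optimal ---
  step 0: ref 4 -> FAULT, frames=[4,-,-] (faults so far: 1)
  step 1: ref 2 -> FAULT, frames=[4,2,-] (faults so far: 2)
  step 2: ref 4 -> HIT, frames=[4,2,-] (faults so far: 2)
  step 3: ref 2 -> HIT, frames=[4,2,-] (faults so far: 2)
  step 4: ref 2 -> HIT, frames=[4,2,-] (faults so far: 2)
  step 5: ref 1 -> FAULT, frames=[4,2,1] (faults so far: 3)
  step 6: ref 4 -> HIT, frames=[4,2,1] (faults so far: 3)
  step 7: ref 2 -> HIT, frames=[4,2,1] (faults so far: 3)
  step 8: ref 2 -> HIT, frames=[4,2,1] (faults so far: 3)
  step 9: ref 3 -> FAULT, evict 4, frames=[3,2,1] (faults so far: 4)
  step 10: ref 2 -> HIT, frames=[3,2,1] (faults so far: 4)
  step 11: ref 1 -> HIT, frames=[3,2,1] (faults so far: 4)
  Optimal total faults: 4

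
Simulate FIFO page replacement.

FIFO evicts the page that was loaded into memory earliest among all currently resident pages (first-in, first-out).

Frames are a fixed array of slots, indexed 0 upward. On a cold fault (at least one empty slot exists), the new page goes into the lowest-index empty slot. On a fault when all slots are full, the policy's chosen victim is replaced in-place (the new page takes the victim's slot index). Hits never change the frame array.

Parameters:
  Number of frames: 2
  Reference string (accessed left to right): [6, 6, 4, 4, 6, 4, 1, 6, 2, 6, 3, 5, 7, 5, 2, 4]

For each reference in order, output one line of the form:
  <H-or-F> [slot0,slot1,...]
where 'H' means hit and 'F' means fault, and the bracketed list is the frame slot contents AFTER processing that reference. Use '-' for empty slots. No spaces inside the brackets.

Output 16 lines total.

F [6,-]
H [6,-]
F [6,4]
H [6,4]
H [6,4]
H [6,4]
F [1,4]
F [1,6]
F [2,6]
H [2,6]
F [2,3]
F [5,3]
F [5,7]
H [5,7]
F [2,7]
F [2,4]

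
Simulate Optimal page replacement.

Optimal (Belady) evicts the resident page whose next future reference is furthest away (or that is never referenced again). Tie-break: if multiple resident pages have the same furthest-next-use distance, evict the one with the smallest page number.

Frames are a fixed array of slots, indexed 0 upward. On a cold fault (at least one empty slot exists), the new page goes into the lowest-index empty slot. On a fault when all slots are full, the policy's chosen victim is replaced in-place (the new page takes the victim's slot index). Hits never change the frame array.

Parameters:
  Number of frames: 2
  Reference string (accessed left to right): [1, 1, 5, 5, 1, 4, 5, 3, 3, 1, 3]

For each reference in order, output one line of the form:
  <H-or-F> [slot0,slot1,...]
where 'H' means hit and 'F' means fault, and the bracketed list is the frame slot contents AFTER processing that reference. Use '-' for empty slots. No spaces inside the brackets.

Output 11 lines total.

F [1,-]
H [1,-]
F [1,5]
H [1,5]
H [1,5]
F [4,5]
H [4,5]
F [3,5]
H [3,5]
F [3,1]
H [3,1]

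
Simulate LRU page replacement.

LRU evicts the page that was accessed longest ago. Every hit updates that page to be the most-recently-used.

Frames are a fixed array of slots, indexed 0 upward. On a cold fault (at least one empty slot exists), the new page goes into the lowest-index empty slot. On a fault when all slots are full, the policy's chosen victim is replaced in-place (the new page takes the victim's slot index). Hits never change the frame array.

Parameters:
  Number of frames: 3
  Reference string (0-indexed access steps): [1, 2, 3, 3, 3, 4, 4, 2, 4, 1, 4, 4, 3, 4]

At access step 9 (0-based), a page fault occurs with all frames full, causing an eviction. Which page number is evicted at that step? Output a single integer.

Answer: 3

Derivation:
Step 0: ref 1 -> FAULT, frames=[1,-,-]
Step 1: ref 2 -> FAULT, frames=[1,2,-]
Step 2: ref 3 -> FAULT, frames=[1,2,3]
Step 3: ref 3 -> HIT, frames=[1,2,3]
Step 4: ref 3 -> HIT, frames=[1,2,3]
Step 5: ref 4 -> FAULT, evict 1, frames=[4,2,3]
Step 6: ref 4 -> HIT, frames=[4,2,3]
Step 7: ref 2 -> HIT, frames=[4,2,3]
Step 8: ref 4 -> HIT, frames=[4,2,3]
Step 9: ref 1 -> FAULT, evict 3, frames=[4,2,1]
At step 9: evicted page 3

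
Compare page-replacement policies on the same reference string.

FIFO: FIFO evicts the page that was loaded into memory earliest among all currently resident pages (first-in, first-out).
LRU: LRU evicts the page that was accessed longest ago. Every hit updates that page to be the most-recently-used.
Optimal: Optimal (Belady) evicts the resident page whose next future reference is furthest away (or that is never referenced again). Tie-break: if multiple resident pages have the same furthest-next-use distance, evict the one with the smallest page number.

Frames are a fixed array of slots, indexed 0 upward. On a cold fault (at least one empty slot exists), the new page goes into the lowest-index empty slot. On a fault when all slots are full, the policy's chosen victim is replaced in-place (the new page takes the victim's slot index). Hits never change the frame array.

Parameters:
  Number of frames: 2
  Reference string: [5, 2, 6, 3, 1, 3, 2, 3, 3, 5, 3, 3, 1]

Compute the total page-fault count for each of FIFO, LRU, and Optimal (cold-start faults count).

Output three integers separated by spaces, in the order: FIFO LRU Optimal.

Answer: 9 8 8

Derivation:
--- FIFO ---
  step 0: ref 5 -> FAULT, frames=[5,-] (faults so far: 1)
  step 1: ref 2 -> FAULT, frames=[5,2] (faults so far: 2)
  step 2: ref 6 -> FAULT, evict 5, frames=[6,2] (faults so far: 3)
  step 3: ref 3 -> FAULT, evict 2, frames=[6,3] (faults so far: 4)
  step 4: ref 1 -> FAULT, evict 6, frames=[1,3] (faults so far: 5)
  step 5: ref 3 -> HIT, frames=[1,3] (faults so far: 5)
  step 6: ref 2 -> FAULT, evict 3, frames=[1,2] (faults so far: 6)
  step 7: ref 3 -> FAULT, evict 1, frames=[3,2] (faults so far: 7)
  step 8: ref 3 -> HIT, frames=[3,2] (faults so far: 7)
  step 9: ref 5 -> FAULT, evict 2, frames=[3,5] (faults so far: 8)
  step 10: ref 3 -> HIT, frames=[3,5] (faults so far: 8)
  step 11: ref 3 -> HIT, frames=[3,5] (faults so far: 8)
  step 12: ref 1 -> FAULT, evict 3, frames=[1,5] (faults so far: 9)
  FIFO total faults: 9
--- LRU ---
  step 0: ref 5 -> FAULT, frames=[5,-] (faults so far: 1)
  step 1: ref 2 -> FAULT, frames=[5,2] (faults so far: 2)
  step 2: ref 6 -> FAULT, evict 5, frames=[6,2] (faults so far: 3)
  step 3: ref 3 -> FAULT, evict 2, frames=[6,3] (faults so far: 4)
  step 4: ref 1 -> FAULT, evict 6, frames=[1,3] (faults so far: 5)
  step 5: ref 3 -> HIT, frames=[1,3] (faults so far: 5)
  step 6: ref 2 -> FAULT, evict 1, frames=[2,3] (faults so far: 6)
  step 7: ref 3 -> HIT, frames=[2,3] (faults so far: 6)
  step 8: ref 3 -> HIT, frames=[2,3] (faults so far: 6)
  step 9: ref 5 -> FAULT, evict 2, frames=[5,3] (faults so far: 7)
  step 10: ref 3 -> HIT, frames=[5,3] (faults so far: 7)
  step 11: ref 3 -> HIT, frames=[5,3] (faults so far: 7)
  step 12: ref 1 -> FAULT, evict 5, frames=[1,3] (faults so far: 8)
  LRU total faults: 8
--- Optimal ---
  step 0: ref 5 -> FAULT, frames=[5,-] (faults so far: 1)
  step 1: ref 2 -> FAULT, frames=[5,2] (faults so far: 2)
  step 2: ref 6 -> FAULT, evict 5, frames=[6,2] (faults so far: 3)
  step 3: ref 3 -> FAULT, evict 6, frames=[3,2] (faults so far: 4)
  step 4: ref 1 -> FAULT, evict 2, frames=[3,1] (faults so far: 5)
  step 5: ref 3 -> HIT, frames=[3,1] (faults so far: 5)
  step 6: ref 2 -> FAULT, evict 1, frames=[3,2] (faults so far: 6)
  step 7: ref 3 -> HIT, frames=[3,2] (faults so far: 6)
  step 8: ref 3 -> HIT, frames=[3,2] (faults so far: 6)
  step 9: ref 5 -> FAULT, evict 2, frames=[3,5] (faults so far: 7)
  step 10: ref 3 -> HIT, frames=[3,5] (faults so far: 7)
  step 11: ref 3 -> HIT, frames=[3,5] (faults so far: 7)
  step 12: ref 1 -> FAULT, evict 3, frames=[1,5] (faults so far: 8)
  Optimal total faults: 8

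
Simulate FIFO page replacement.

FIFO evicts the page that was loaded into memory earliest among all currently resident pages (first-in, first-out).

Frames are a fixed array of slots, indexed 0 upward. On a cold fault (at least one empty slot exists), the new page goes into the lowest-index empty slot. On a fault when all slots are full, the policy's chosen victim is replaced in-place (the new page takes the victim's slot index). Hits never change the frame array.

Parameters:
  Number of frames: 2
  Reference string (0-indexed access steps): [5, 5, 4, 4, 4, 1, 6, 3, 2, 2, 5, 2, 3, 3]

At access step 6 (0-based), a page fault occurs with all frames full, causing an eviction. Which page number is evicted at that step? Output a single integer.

Step 0: ref 5 -> FAULT, frames=[5,-]
Step 1: ref 5 -> HIT, frames=[5,-]
Step 2: ref 4 -> FAULT, frames=[5,4]
Step 3: ref 4 -> HIT, frames=[5,4]
Step 4: ref 4 -> HIT, frames=[5,4]
Step 5: ref 1 -> FAULT, evict 5, frames=[1,4]
Step 6: ref 6 -> FAULT, evict 4, frames=[1,6]
At step 6: evicted page 4

Answer: 4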